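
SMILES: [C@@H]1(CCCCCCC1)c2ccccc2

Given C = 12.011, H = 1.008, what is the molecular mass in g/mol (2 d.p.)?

188.31

Molecular formula: C14H20.
M = 14×12.011 + 20×1.008 = 188.31 g/mol.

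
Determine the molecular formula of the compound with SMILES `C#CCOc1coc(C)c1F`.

C8H7FO2

Heavy atoms from the SMILES: 8 C, 1 F, 2 O.
Implicit hydrogens by atom environment:
  3 × C (aromatic): no H
  1 × C: 3 H
  1 × C: 2 H
  1 × C (aromatic): 1 H
  1 × C: 1 H
  1 × C: no H
  1 × F: no H
  1 × O (aromatic): no H
  1 × O: no H
  Total hydrogens = 7.
Molecular formula: C8H7FO2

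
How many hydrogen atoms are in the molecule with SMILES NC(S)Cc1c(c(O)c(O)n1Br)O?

9

Hydrogens are implicit in SMILES; fill each atom to its normal valence:
  4 × C (aromatic): no H
  3 × O: 1 H each → 3
  1 × Br: no H
  1 × C: 2 H
  1 × C: 1 H
  1 × N: 2 H
  1 × N (aromatic): no H
  1 × S: 1 H
  Total hydrogens = 9.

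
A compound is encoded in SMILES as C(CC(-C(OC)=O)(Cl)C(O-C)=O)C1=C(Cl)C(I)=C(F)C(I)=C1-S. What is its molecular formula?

Heavy atoms from the SMILES: 13 C, 2 Cl, 1 F, 2 I, 4 O, 1 S.
Implicit hydrogens by atom environment:
  6 × C (aromatic): no H
  4 × O: no H
  3 × C: no H
  2 × C: 3 H each → 6
  2 × C: 2 H each → 4
  2 × Cl: no H
  2 × I: no H
  1 × F: no H
  1 × S: 1 H
  Total hydrogens = 11.
Molecular formula: C13H11Cl2FI2O4S

C13H11Cl2FI2O4S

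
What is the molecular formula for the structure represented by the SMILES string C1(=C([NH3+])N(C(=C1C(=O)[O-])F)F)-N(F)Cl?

Heavy atoms from the SMILES: 5 C, 1 Cl, 3 F, 3 N, 2 O.
Implicit hydrogens by atom environment:
  4 × C (aromatic): no H
  3 × F: no H
  1 × C: no H
  1 × Cl: no H
  1 × N (charge +1): 3 H
  1 × N (aromatic): no H
  1 × N: no H
  1 × O: no H
  1 × O (charge -1): no H
  Total hydrogens = 3.
Molecular formula: C5H3ClF3N3O2

C5H3ClF3N3O2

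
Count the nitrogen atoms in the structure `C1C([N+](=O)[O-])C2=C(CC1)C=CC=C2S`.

The symbol for nitrogen appears 1 time in the SMILES.

1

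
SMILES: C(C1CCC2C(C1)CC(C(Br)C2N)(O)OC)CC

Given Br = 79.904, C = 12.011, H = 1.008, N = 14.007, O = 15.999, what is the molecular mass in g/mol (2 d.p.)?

320.27

Molecular formula: C14H26BrNO2.
M = 1×79.904 + 14×12.011 + 26×1.008 + 1×14.007 + 2×15.999 = 320.27 g/mol.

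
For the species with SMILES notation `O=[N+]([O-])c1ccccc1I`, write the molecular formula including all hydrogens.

Heavy atoms from the SMILES: 6 C, 1 I, 1 N, 2 O.
Implicit hydrogens by atom environment:
  4 × C (aromatic): 1 H each → 4
  2 × C (aromatic): no H
  1 × I: no H
  1 × N (charge +1): no H
  1 × O: no H
  1 × O (charge -1): no H
  Total hydrogens = 4.
Molecular formula: C6H4INO2

C6H4INO2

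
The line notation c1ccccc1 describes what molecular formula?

Heavy atoms from the SMILES: 6 C.
Implicit hydrogens by atom environment:
  6 × C (aromatic): 1 H each → 6
  Total hydrogens = 6.
Molecular formula: C6H6

C6H6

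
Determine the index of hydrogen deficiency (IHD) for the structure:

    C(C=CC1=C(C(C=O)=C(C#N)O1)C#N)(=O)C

Molecular formula from the SMILES: C11H6N2O3.
DoU = (2C + 2 + N − H − X)/2 = (2·11 + 2 + 2 − 6 − 0)/2 = 20/2 = 10.
(Structurally: 1 ring(s) + 9 π bond(s) = 10.)

10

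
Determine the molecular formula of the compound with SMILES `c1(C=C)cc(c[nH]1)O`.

C6H7NO

Heavy atoms from the SMILES: 6 C, 1 N, 1 O.
Implicit hydrogens by atom environment:
  2 × C (aromatic): 1 H each → 2
  2 × C (aromatic): no H
  1 × C: 2 H
  1 × C: 1 H
  1 × N (aromatic): 1 H
  1 × O: 1 H
  Total hydrogens = 7.
Molecular formula: C6H7NO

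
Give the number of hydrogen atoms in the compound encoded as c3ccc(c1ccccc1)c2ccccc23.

12

Hydrogens are implicit in SMILES; fill each atom to its normal valence:
  12 × C (aromatic): 1 H each → 12
  4 × C (aromatic): no H
  Total hydrogens = 12.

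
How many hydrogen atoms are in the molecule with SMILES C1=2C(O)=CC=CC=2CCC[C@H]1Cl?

11

Hydrogens are implicit in SMILES; fill each atom to its normal valence:
  3 × C: 2 H each → 6
  3 × C (aromatic): 1 H each → 3
  3 × C (aromatic): no H
  1 × C: 1 H
  1 × Cl: no H
  1 × O: 1 H
  Total hydrogens = 11.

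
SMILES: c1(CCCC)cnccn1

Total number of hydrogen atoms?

Hydrogens are implicit in SMILES; fill each atom to its normal valence:
  3 × C: 2 H each → 6
  3 × C (aromatic): 1 H each → 3
  2 × N (aromatic): no H
  1 × C: 3 H
  1 × C (aromatic): no H
  Total hydrogens = 12.

12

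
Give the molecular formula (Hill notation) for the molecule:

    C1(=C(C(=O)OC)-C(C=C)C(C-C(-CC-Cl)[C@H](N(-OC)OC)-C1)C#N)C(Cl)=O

Heavy atoms from the SMILES: 18 C, 2 Cl, 2 N, 5 O.
Implicit hydrogens by atom environment:
  5 × C: 2 H each → 10
  5 × C: 1 H each → 5
  5 × C: no H
  5 × O: no H
  3 × C: 3 H each → 9
  2 × Cl: no H
  2 × N: no H
  Total hydrogens = 24.
Molecular formula: C18H24Cl2N2O5

C18H24Cl2N2O5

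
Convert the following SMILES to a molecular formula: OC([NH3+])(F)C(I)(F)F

C2H4F3INO+

Heavy atoms from the SMILES: 2 C, 3 F, 1 I, 1 N, 1 O.
Implicit hydrogens by atom environment:
  3 × F: no H
  2 × C: no H
  1 × I: no H
  1 × N (charge +1): 3 H
  1 × O: 1 H
  Total hydrogens = 4.
Net charge +1.
Molecular formula: C2H4F3INO+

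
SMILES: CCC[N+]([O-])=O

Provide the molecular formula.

C3H7NO2

Heavy atoms from the SMILES: 3 C, 1 N, 2 O.
Implicit hydrogens by atom environment:
  2 × C: 2 H each → 4
  1 × C: 3 H
  1 × N (charge +1): no H
  1 × O: no H
  1 × O (charge -1): no H
  Total hydrogens = 7.
Molecular formula: C3H7NO2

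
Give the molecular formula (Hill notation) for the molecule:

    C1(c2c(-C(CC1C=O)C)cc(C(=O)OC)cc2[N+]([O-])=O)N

C14H16N2O5

Heavy atoms from the SMILES: 14 C, 2 N, 5 O.
Implicit hydrogens by atom environment:
  4 × C: 1 H each → 4
  4 × C (aromatic): no H
  4 × O: no H
  2 × C: 3 H each → 6
  2 × C (aromatic): 1 H each → 2
  1 × C: 2 H
  1 × C: no H
  1 × N: 2 H
  1 × N (charge +1): no H
  1 × O (charge -1): no H
  Total hydrogens = 16.
Molecular formula: C14H16N2O5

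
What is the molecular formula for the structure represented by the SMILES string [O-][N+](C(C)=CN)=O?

C3H6N2O2

Heavy atoms from the SMILES: 3 C, 2 N, 2 O.
Implicit hydrogens by atom environment:
  1 × C: 3 H
  1 × C: 1 H
  1 × C: no H
  1 × N: 2 H
  1 × N (charge +1): no H
  1 × O: no H
  1 × O (charge -1): no H
  Total hydrogens = 6.
Molecular formula: C3H6N2O2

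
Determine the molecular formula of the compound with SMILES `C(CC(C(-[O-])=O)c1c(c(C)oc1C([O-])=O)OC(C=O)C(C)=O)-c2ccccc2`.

Heavy atoms from the SMILES: 20 C, 8 O.
Implicit hydrogens by atom environment:
  5 × C (aromatic): 1 H each → 5
  5 × C (aromatic): no H
  5 × O: no H
  3 × C: 1 H each → 3
  3 × C: no H
  2 × C: 3 H each → 6
  2 × C: 2 H each → 4
  2 × O (charge -1): no H
  1 × O (aromatic): no H
  Total hydrogens = 18.
Net charge -2.
Molecular formula: [C20H18O8]2-

[C20H18O8]2-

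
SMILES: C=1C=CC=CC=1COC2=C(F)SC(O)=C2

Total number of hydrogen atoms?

Hydrogens are implicit in SMILES; fill each atom to its normal valence:
  6 × C (aromatic): 1 H each → 6
  4 × C (aromatic): no H
  1 × C: 2 H
  1 × F: no H
  1 × O: 1 H
  1 × O: no H
  1 × S (aromatic): no H
  Total hydrogens = 9.

9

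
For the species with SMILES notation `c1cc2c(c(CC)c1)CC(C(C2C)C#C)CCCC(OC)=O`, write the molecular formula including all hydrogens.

Heavy atoms from the SMILES: 20 C, 2 O.
Implicit hydrogens by atom environment:
  5 × C: 2 H each → 10
  4 × C: 1 H each → 4
  3 × C: 3 H each → 9
  3 × C (aromatic): 1 H each → 3
  3 × C (aromatic): no H
  2 × C: no H
  2 × O: no H
  Total hydrogens = 26.
Molecular formula: C20H26O2

C20H26O2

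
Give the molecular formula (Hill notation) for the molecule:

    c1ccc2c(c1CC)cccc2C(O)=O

C13H12O2

Heavy atoms from the SMILES: 13 C, 2 O.
Implicit hydrogens by atom environment:
  6 × C (aromatic): 1 H each → 6
  4 × C (aromatic): no H
  1 × C: 3 H
  1 × C: 2 H
  1 × C: no H
  1 × O: 1 H
  1 × O: no H
  Total hydrogens = 12.
Molecular formula: C13H12O2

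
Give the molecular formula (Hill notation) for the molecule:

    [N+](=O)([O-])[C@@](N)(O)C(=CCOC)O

C5H10N2O5

Heavy atoms from the SMILES: 5 C, 2 N, 5 O.
Implicit hydrogens by atom environment:
  2 × C: no H
  2 × O: 1 H each → 2
  2 × O: no H
  1 × C: 3 H
  1 × C: 2 H
  1 × C: 1 H
  1 × N: 2 H
  1 × N (charge +1): no H
  1 × O (charge -1): no H
  Total hydrogens = 10.
Molecular formula: C5H10N2O5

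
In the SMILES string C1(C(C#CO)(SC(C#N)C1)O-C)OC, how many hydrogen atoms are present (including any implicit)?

11

Hydrogens are implicit in SMILES; fill each atom to its normal valence:
  4 × C: no H
  2 × C: 3 H each → 6
  2 × C: 1 H each → 2
  2 × O: no H
  1 × C: 2 H
  1 × N: no H
  1 × O: 1 H
  1 × S: no H
  Total hydrogens = 11.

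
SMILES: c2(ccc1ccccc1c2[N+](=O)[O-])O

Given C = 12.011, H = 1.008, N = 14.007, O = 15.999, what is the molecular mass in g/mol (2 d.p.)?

Molecular formula: C10H7NO3.
M = 10×12.011 + 7×1.008 + 1×14.007 + 3×15.999 = 189.17 g/mol.

189.17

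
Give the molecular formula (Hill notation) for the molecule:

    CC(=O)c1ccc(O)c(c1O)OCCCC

C12H16O4

Heavy atoms from the SMILES: 12 C, 4 O.
Implicit hydrogens by atom environment:
  4 × C (aromatic): no H
  3 × C: 2 H each → 6
  2 × C: 3 H each → 6
  2 × C (aromatic): 1 H each → 2
  2 × O: 1 H each → 2
  2 × O: no H
  1 × C: no H
  Total hydrogens = 16.
Molecular formula: C12H16O4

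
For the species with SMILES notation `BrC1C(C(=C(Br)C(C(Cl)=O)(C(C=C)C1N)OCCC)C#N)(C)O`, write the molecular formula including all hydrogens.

Heavy atoms from the SMILES: 2 Br, 15 C, 1 Cl, 2 N, 3 O.
Implicit hydrogens by atom environment:
  6 × C: no H
  4 × C: 1 H each → 4
  3 × C: 2 H each → 6
  2 × Br: no H
  2 × C: 3 H each → 6
  2 × O: no H
  1 × Cl: no H
  1 × N: 2 H
  1 × N: no H
  1 × O: 1 H
  Total hydrogens = 19.
Molecular formula: C15H19Br2ClN2O3

C15H19Br2ClN2O3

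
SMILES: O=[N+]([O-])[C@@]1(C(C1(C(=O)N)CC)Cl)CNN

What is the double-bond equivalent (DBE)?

3

Molecular formula from the SMILES: C7H13ClN4O3.
DoU = (2C + 2 + N − H − X)/2 = (2·7 + 2 + 4 − 13 − 1)/2 = 6/2 = 3.
(Structurally: 1 ring(s) + 2 π bond(s) = 3.)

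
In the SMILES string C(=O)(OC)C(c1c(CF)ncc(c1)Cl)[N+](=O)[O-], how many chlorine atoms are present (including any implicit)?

1

The symbol for chlorine appears 1 time in the SMILES.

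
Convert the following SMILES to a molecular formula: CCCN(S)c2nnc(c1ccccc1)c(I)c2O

Heavy atoms from the SMILES: 13 C, 1 I, 3 N, 1 O, 1 S.
Implicit hydrogens by atom environment:
  5 × C (aromatic): 1 H each → 5
  5 × C (aromatic): no H
  2 × C: 2 H each → 4
  2 × N (aromatic): no H
  1 × C: 3 H
  1 × I: no H
  1 × N: no H
  1 × O: 1 H
  1 × S: 1 H
  Total hydrogens = 14.
Molecular formula: C13H14IN3OS

C13H14IN3OS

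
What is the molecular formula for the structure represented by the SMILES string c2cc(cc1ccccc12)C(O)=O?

Heavy atoms from the SMILES: 11 C, 2 O.
Implicit hydrogens by atom environment:
  7 × C (aromatic): 1 H each → 7
  3 × C (aromatic): no H
  1 × C: no H
  1 × O: 1 H
  1 × O: no H
  Total hydrogens = 8.
Molecular formula: C11H8O2

C11H8O2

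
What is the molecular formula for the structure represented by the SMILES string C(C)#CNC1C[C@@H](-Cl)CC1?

C8H12ClN

Heavy atoms from the SMILES: 8 C, 1 Cl, 1 N.
Implicit hydrogens by atom environment:
  3 × C: 2 H each → 6
  2 × C: 1 H each → 2
  2 × C: no H
  1 × C: 3 H
  1 × Cl: no H
  1 × N: 1 H
  Total hydrogens = 12.
Molecular formula: C8H12ClN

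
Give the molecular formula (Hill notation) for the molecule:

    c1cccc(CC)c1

Heavy atoms from the SMILES: 8 C.
Implicit hydrogens by atom environment:
  5 × C (aromatic): 1 H each → 5
  1 × C: 3 H
  1 × C: 2 H
  1 × C (aromatic): no H
  Total hydrogens = 10.
Molecular formula: C8H10

C8H10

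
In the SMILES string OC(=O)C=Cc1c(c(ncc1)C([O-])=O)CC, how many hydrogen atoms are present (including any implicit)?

10

Hydrogens are implicit in SMILES; fill each atom to its normal valence:
  3 × C (aromatic): no H
  2 × C (aromatic): 1 H each → 2
  2 × C: 1 H each → 2
  2 × C: no H
  2 × O: no H
  1 × C: 3 H
  1 × C: 2 H
  1 × N (aromatic): no H
  1 × O: 1 H
  1 × O (charge -1): no H
  Total hydrogens = 10.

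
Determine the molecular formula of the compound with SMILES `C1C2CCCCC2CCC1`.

Heavy atoms from the SMILES: 10 C.
Implicit hydrogens by atom environment:
  8 × C: 2 H each → 16
  2 × C: 1 H each → 2
  Total hydrogens = 18.
Molecular formula: C10H18

C10H18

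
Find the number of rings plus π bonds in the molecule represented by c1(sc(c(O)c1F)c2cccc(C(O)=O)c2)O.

Molecular formula from the SMILES: C11H7FO4S.
DoU = (2C + 2 + N − H − X)/2 = (2·11 + 2 + 0 − 7 − 1)/2 = 16/2 = 8.
(Structurally: 2 ring(s) + 6 π bond(s) = 8.)

8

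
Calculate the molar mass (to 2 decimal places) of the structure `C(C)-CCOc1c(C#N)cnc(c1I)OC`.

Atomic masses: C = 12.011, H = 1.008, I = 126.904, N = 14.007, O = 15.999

332.14

Molecular formula: C11H13IN2O2.
M = 11×12.011 + 13×1.008 + 1×126.904 + 2×14.007 + 2×15.999 = 332.14 g/mol.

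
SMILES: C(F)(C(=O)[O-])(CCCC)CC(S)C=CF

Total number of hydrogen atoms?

Hydrogens are implicit in SMILES; fill each atom to its normal valence:
  4 × C: 2 H each → 8
  3 × C: 1 H each → 3
  2 × C: no H
  2 × F: no H
  1 × C: 3 H
  1 × O: no H
  1 × O (charge -1): no H
  1 × S: 1 H
  Total hydrogens = 15.

15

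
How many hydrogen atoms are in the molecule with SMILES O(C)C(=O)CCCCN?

13

Hydrogens are implicit in SMILES; fill each atom to its normal valence:
  4 × C: 2 H each → 8
  2 × O: no H
  1 × C: 3 H
  1 × C: no H
  1 × N: 2 H
  Total hydrogens = 13.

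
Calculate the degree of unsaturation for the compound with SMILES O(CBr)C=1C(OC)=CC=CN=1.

Molecular formula from the SMILES: C7H8BrNO2.
DoU = (2C + 2 + N − H − X)/2 = (2·7 + 2 + 1 − 8 − 1)/2 = 8/2 = 4.
(Structurally: 1 ring(s) + 3 π bond(s) = 4.)

4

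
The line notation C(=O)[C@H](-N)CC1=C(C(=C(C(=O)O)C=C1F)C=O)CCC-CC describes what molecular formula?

C16H20FNO4

Heavy atoms from the SMILES: 16 C, 1 F, 1 N, 4 O.
Implicit hydrogens by atom environment:
  5 × C: 2 H each → 10
  5 × C (aromatic): no H
  3 × C: 1 H each → 3
  3 × O: no H
  1 × C: 3 H
  1 × C (aromatic): 1 H
  1 × C: no H
  1 × F: no H
  1 × N: 2 H
  1 × O: 1 H
  Total hydrogens = 20.
Molecular formula: C16H20FNO4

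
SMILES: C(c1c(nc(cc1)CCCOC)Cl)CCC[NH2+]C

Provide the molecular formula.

Heavy atoms from the SMILES: 14 C, 1 Cl, 2 N, 1 O.
Implicit hydrogens by atom environment:
  7 × C: 2 H each → 14
  3 × C (aromatic): no H
  2 × C: 3 H each → 6
  2 × C (aromatic): 1 H each → 2
  1 × Cl: no H
  1 × N (charge +1): 2 H
  1 × N (aromatic): no H
  1 × O: no H
  Total hydrogens = 24.
Net charge +1.
Molecular formula: C14H24ClN2O+

C14H24ClN2O+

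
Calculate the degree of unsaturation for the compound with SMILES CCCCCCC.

Molecular formula from the SMILES: C7H16.
DoU = (2C + 2 + N − H − X)/2 = (2·7 + 2 + 0 − 16 − 0)/2 = 0/2 = 0.
(Structurally: 0 ring(s) + 0 π bond(s) = 0.)

0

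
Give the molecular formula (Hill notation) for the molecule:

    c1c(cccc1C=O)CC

Heavy atoms from the SMILES: 9 C, 1 O.
Implicit hydrogens by atom environment:
  4 × C (aromatic): 1 H each → 4
  2 × C (aromatic): no H
  1 × C: 3 H
  1 × C: 2 H
  1 × C: 1 H
  1 × O: no H
  Total hydrogens = 10.
Molecular formula: C9H10O

C9H10O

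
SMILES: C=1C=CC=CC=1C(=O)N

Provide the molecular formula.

C7H7NO

Heavy atoms from the SMILES: 7 C, 1 N, 1 O.
Implicit hydrogens by atom environment:
  5 × C (aromatic): 1 H each → 5
  1 × C (aromatic): no H
  1 × C: no H
  1 × N: 2 H
  1 × O: no H
  Total hydrogens = 7.
Molecular formula: C7H7NO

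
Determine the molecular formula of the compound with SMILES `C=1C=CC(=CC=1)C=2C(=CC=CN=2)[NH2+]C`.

C12H13N2+

Heavy atoms from the SMILES: 12 C, 2 N.
Implicit hydrogens by atom environment:
  8 × C (aromatic): 1 H each → 8
  3 × C (aromatic): no H
  1 × C: 3 H
  1 × N (charge +1): 2 H
  1 × N (aromatic): no H
  Total hydrogens = 13.
Net charge +1.
Molecular formula: C12H13N2+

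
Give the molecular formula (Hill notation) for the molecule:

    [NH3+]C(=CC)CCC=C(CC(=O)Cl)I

C9H14ClINO+

Heavy atoms from the SMILES: 9 C, 1 Cl, 1 I, 1 N, 1 O.
Implicit hydrogens by atom environment:
  3 × C: 2 H each → 6
  3 × C: no H
  2 × C: 1 H each → 2
  1 × C: 3 H
  1 × Cl: no H
  1 × I: no H
  1 × N (charge +1): 3 H
  1 × O: no H
  Total hydrogens = 14.
Net charge +1.
Molecular formula: C9H14ClINO+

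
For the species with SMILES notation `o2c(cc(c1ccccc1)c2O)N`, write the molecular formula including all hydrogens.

C10H9NO2

Heavy atoms from the SMILES: 10 C, 1 N, 2 O.
Implicit hydrogens by atom environment:
  6 × C (aromatic): 1 H each → 6
  4 × C (aromatic): no H
  1 × N: 2 H
  1 × O: 1 H
  1 × O (aromatic): no H
  Total hydrogens = 9.
Molecular formula: C10H9NO2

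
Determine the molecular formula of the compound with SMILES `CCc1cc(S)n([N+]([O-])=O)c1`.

Heavy atoms from the SMILES: 6 C, 2 N, 2 O, 1 S.
Implicit hydrogens by atom environment:
  2 × C (aromatic): 1 H each → 2
  2 × C (aromatic): no H
  1 × C: 3 H
  1 × C: 2 H
  1 × N (aromatic): no H
  1 × N (charge +1): no H
  1 × O: no H
  1 × O (charge -1): no H
  1 × S: 1 H
  Total hydrogens = 8.
Molecular formula: C6H8N2O2S

C6H8N2O2S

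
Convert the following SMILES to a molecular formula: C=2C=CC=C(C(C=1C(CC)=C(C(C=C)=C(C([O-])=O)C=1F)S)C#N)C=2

Heavy atoms from the SMILES: 19 C, 1 F, 1 N, 2 O, 1 S.
Implicit hydrogens by atom environment:
  7 × C (aromatic): no H
  5 × C (aromatic): 1 H each → 5
  2 × C: 2 H each → 4
  2 × C: 1 H each → 2
  2 × C: no H
  1 × C: 3 H
  1 × F: no H
  1 × N: no H
  1 × O: no H
  1 × O (charge -1): no H
  1 × S: 1 H
  Total hydrogens = 15.
Net charge -1.
Molecular formula: C19H15FNO2S-

C19H15FNO2S-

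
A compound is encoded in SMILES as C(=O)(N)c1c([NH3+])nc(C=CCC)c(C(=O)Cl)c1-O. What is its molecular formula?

Heavy atoms from the SMILES: 11 C, 1 Cl, 3 N, 3 O.
Implicit hydrogens by atom environment:
  5 × C (aromatic): no H
  2 × C: 1 H each → 2
  2 × C: no H
  2 × O: no H
  1 × C: 3 H
  1 × C: 2 H
  1 × Cl: no H
  1 × N (charge +1): 3 H
  1 × N: 2 H
  1 × N (aromatic): no H
  1 × O: 1 H
  Total hydrogens = 13.
Net charge +1.
Molecular formula: C11H13ClN3O3+

C11H13ClN3O3+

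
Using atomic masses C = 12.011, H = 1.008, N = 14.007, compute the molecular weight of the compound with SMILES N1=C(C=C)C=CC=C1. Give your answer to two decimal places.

Molecular formula: C7H7N.
M = 7×12.011 + 7×1.008 + 1×14.007 = 105.14 g/mol.

105.14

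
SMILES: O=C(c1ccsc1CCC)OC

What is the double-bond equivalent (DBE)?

Molecular formula from the SMILES: C9H12O2S.
DoU = (2C + 2 + N − H − X)/2 = (2·9 + 2 + 0 − 12 − 0)/2 = 8/2 = 4.
(Structurally: 1 ring(s) + 3 π bond(s) = 4.)

4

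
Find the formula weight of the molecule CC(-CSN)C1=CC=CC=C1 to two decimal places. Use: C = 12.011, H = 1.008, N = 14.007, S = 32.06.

Molecular formula: C9H13NS.
M = 9×12.011 + 13×1.008 + 1×14.007 + 1×32.06 = 167.27 g/mol.

167.27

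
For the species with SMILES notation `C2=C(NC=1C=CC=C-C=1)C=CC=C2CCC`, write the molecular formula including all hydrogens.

C15H17N

Heavy atoms from the SMILES: 15 C, 1 N.
Implicit hydrogens by atom environment:
  9 × C (aromatic): 1 H each → 9
  3 × C (aromatic): no H
  2 × C: 2 H each → 4
  1 × C: 3 H
  1 × N: 1 H
  Total hydrogens = 17.
Molecular formula: C15H17N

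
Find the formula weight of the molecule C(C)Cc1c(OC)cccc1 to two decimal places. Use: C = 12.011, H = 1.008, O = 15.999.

150.22

Molecular formula: C10H14O.
M = 10×12.011 + 14×1.008 + 1×15.999 = 150.22 g/mol.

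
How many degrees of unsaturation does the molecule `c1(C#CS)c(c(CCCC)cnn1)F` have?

Molecular formula from the SMILES: C10H11FN2S.
DoU = (2C + 2 + N − H − X)/2 = (2·10 + 2 + 2 − 11 − 1)/2 = 12/2 = 6.
(Structurally: 1 ring(s) + 5 π bond(s) = 6.)

6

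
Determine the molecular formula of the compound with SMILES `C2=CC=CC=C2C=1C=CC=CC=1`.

C12H10

Heavy atoms from the SMILES: 12 C.
Implicit hydrogens by atom environment:
  10 × C (aromatic): 1 H each → 10
  2 × C (aromatic): no H
  Total hydrogens = 10.
Molecular formula: C12H10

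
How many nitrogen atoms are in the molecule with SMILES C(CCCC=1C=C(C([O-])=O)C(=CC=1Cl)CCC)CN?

The symbol for nitrogen appears 1 time in the SMILES.

1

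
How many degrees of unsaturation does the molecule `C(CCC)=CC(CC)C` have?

1

Molecular formula from the SMILES: C9H18.
DoU = (2C + 2 + N − H − X)/2 = (2·9 + 2 + 0 − 18 − 0)/2 = 2/2 = 1.
(Structurally: 0 ring(s) + 1 π bond(s) = 1.)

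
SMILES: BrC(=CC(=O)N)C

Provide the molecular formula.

C4H6BrNO

Heavy atoms from the SMILES: 1 Br, 4 C, 1 N, 1 O.
Implicit hydrogens by atom environment:
  2 × C: no H
  1 × Br: no H
  1 × C: 3 H
  1 × C: 1 H
  1 × N: 2 H
  1 × O: no H
  Total hydrogens = 6.
Molecular formula: C4H6BrNO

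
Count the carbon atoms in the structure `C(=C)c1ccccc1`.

8

The symbol for carbon appears 8 times in the SMILES. Lowercase c denotes aromatic carbon and counts toward C.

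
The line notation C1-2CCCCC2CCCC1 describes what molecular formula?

C10H18

Heavy atoms from the SMILES: 10 C.
Implicit hydrogens by atom environment:
  8 × C: 2 H each → 16
  2 × C: 1 H each → 2
  Total hydrogens = 18.
Molecular formula: C10H18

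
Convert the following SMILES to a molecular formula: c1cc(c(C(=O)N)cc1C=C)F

C9H8FNO

Heavy atoms from the SMILES: 9 C, 1 F, 1 N, 1 O.
Implicit hydrogens by atom environment:
  3 × C (aromatic): 1 H each → 3
  3 × C (aromatic): no H
  1 × C: 2 H
  1 × C: 1 H
  1 × C: no H
  1 × F: no H
  1 × N: 2 H
  1 × O: no H
  Total hydrogens = 8.
Molecular formula: C9H8FNO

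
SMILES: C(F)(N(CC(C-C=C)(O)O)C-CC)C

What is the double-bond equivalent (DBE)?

Molecular formula from the SMILES: C10H20FNO2.
DoU = (2C + 2 + N − H − X)/2 = (2·10 + 2 + 1 − 20 − 1)/2 = 2/2 = 1.
(Structurally: 0 ring(s) + 1 π bond(s) = 1.)

1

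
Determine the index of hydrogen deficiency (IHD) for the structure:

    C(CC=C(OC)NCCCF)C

Molecular formula from the SMILES: C9H18FNO.
DoU = (2C + 2 + N − H − X)/2 = (2·9 + 2 + 1 − 18 − 1)/2 = 2/2 = 1.
(Structurally: 0 ring(s) + 1 π bond(s) = 1.)

1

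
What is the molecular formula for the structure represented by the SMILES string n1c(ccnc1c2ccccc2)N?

Heavy atoms from the SMILES: 10 C, 3 N.
Implicit hydrogens by atom environment:
  7 × C (aromatic): 1 H each → 7
  3 × C (aromatic): no H
  2 × N (aromatic): no H
  1 × N: 2 H
  Total hydrogens = 9.
Molecular formula: C10H9N3

C10H9N3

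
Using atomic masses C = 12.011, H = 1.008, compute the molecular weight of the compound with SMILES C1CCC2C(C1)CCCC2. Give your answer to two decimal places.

Molecular formula: C10H18.
M = 10×12.011 + 18×1.008 = 138.25 g/mol.

138.25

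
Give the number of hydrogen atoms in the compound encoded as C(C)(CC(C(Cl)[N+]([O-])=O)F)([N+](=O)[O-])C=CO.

10

Hydrogens are implicit in SMILES; fill each atom to its normal valence:
  4 × C: 1 H each → 4
  2 × N (charge +1): no H
  2 × O: no H
  2 × O (charge -1): no H
  1 × C: 3 H
  1 × C: 2 H
  1 × C: no H
  1 × Cl: no H
  1 × F: no H
  1 × O: 1 H
  Total hydrogens = 10.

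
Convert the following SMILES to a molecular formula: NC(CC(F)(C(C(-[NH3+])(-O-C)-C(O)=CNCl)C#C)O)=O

Heavy atoms from the SMILES: 10 C, 1 Cl, 1 F, 3 N, 4 O.
Implicit hydrogens by atom environment:
  5 × C: no H
  3 × C: 1 H each → 3
  2 × O: 1 H each → 2
  2 × O: no H
  1 × C: 3 H
  1 × C: 2 H
  1 × Cl: no H
  1 × F: no H
  1 × N (charge +1): 3 H
  1 × N: 2 H
  1 × N: 1 H
  Total hydrogens = 16.
Net charge +1.
Molecular formula: C10H16ClFN3O4+

C10H16ClFN3O4+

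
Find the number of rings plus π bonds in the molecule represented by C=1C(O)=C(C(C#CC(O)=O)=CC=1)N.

7

Molecular formula from the SMILES: C9H7NO3.
DoU = (2C + 2 + N − H − X)/2 = (2·9 + 2 + 1 − 7 − 0)/2 = 14/2 = 7.
(Structurally: 1 ring(s) + 6 π bond(s) = 7.)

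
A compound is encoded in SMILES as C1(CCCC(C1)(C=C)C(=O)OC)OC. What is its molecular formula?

C11H18O3

Heavy atoms from the SMILES: 11 C, 3 O.
Implicit hydrogens by atom environment:
  5 × C: 2 H each → 10
  3 × O: no H
  2 × C: 3 H each → 6
  2 × C: 1 H each → 2
  2 × C: no H
  Total hydrogens = 18.
Molecular formula: C11H18O3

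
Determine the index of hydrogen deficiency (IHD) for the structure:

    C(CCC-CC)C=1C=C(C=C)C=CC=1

5

Molecular formula from the SMILES: C14H20.
DoU = (2C + 2 + N − H − X)/2 = (2·14 + 2 + 0 − 20 − 0)/2 = 10/2 = 5.
(Structurally: 1 ring(s) + 4 π bond(s) = 5.)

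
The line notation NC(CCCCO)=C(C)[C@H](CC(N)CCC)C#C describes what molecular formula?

C15H28N2O

Heavy atoms from the SMILES: 15 C, 2 N, 1 O.
Implicit hydrogens by atom environment:
  7 × C: 2 H each → 14
  3 × C: 1 H each → 3
  3 × C: no H
  2 × C: 3 H each → 6
  2 × N: 2 H each → 4
  1 × O: 1 H
  Total hydrogens = 28.
Molecular formula: C15H28N2O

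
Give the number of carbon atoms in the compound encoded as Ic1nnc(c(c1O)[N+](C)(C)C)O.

The symbol for carbon appears 7 times in the SMILES. Lowercase c denotes aromatic carbon and counts toward C.

7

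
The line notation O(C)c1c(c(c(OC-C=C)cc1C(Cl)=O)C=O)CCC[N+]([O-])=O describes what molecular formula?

C15H16ClNO6

Heavy atoms from the SMILES: 15 C, 1 Cl, 1 N, 6 O.
Implicit hydrogens by atom environment:
  5 × C: 2 H each → 10
  5 × C (aromatic): no H
  5 × O: no H
  2 × C: 1 H each → 2
  1 × C: 3 H
  1 × C (aromatic): 1 H
  1 × C: no H
  1 × Cl: no H
  1 × N (charge +1): no H
  1 × O (charge -1): no H
  Total hydrogens = 16.
Molecular formula: C15H16ClNO6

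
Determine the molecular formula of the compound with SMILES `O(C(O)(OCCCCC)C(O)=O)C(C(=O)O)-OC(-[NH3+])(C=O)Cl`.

Heavy atoms from the SMILES: 11 C, 1 Cl, 1 N, 9 O.
Implicit hydrogens by atom environment:
  6 × O: no H
  4 × C: 2 H each → 8
  4 × C: no H
  3 × O: 1 H each → 3
  2 × C: 1 H each → 2
  1 × C: 3 H
  1 × Cl: no H
  1 × N (charge +1): 3 H
  Total hydrogens = 19.
Net charge +1.
Molecular formula: C11H19ClNO9+

C11H19ClNO9+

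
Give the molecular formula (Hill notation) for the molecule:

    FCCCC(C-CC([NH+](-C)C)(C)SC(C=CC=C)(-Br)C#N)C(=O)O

Heavy atoms from the SMILES: 1 Br, 17 C, 1 F, 2 N, 2 O, 1 S.
Implicit hydrogens by atom environment:
  6 × C: 2 H each → 12
  4 × C: 1 H each → 4
  4 × C: no H
  3 × C: 3 H each → 9
  1 × Br: no H
  1 × F: no H
  1 × N (charge +1): 1 H
  1 × N: no H
  1 × O: 1 H
  1 × O: no H
  1 × S: no H
  Total hydrogens = 27.
Net charge +1.
Molecular formula: C17H27BrFN2O2S+

C17H27BrFN2O2S+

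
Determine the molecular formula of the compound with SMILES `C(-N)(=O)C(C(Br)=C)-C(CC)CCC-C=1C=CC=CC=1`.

Heavy atoms from the SMILES: 1 Br, 16 C, 1 N, 1 O.
Implicit hydrogens by atom environment:
  5 × C: 2 H each → 10
  5 × C (aromatic): 1 H each → 5
  2 × C: 1 H each → 2
  2 × C: no H
  1 × Br: no H
  1 × C: 3 H
  1 × C (aromatic): no H
  1 × N: 2 H
  1 × O: no H
  Total hydrogens = 22.
Molecular formula: C16H22BrNO

C16H22BrNO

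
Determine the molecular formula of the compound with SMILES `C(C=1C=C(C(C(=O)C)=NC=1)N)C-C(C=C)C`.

C13H18N2O

Heavy atoms from the SMILES: 13 C, 2 N, 1 O.
Implicit hydrogens by atom environment:
  3 × C: 2 H each → 6
  3 × C (aromatic): no H
  2 × C: 3 H each → 6
  2 × C (aromatic): 1 H each → 2
  2 × C: 1 H each → 2
  1 × C: no H
  1 × N: 2 H
  1 × N (aromatic): no H
  1 × O: no H
  Total hydrogens = 18.
Molecular formula: C13H18N2O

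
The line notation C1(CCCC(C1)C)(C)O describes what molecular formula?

Heavy atoms from the SMILES: 8 C, 1 O.
Implicit hydrogens by atom environment:
  4 × C: 2 H each → 8
  2 × C: 3 H each → 6
  1 × C: 1 H
  1 × C: no H
  1 × O: 1 H
  Total hydrogens = 16.
Molecular formula: C8H16O

C8H16O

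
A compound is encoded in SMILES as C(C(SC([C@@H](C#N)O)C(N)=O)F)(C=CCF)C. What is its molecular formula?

C10H14F2N2O2S

Heavy atoms from the SMILES: 10 C, 2 F, 2 N, 2 O, 1 S.
Implicit hydrogens by atom environment:
  6 × C: 1 H each → 6
  2 × C: no H
  2 × F: no H
  1 × C: 3 H
  1 × C: 2 H
  1 × N: 2 H
  1 × N: no H
  1 × O: 1 H
  1 × O: no H
  1 × S: no H
  Total hydrogens = 14.
Molecular formula: C10H14F2N2O2S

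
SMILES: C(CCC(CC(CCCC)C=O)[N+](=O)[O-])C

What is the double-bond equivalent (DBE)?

Molecular formula from the SMILES: C12H23NO3.
DoU = (2C + 2 + N − H − X)/2 = (2·12 + 2 + 1 − 23 − 0)/2 = 4/2 = 2.
(Structurally: 0 ring(s) + 2 π bond(s) = 2.)

2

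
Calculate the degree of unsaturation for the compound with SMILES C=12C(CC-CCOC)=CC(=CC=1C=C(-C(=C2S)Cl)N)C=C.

Molecular formula from the SMILES: C17H20ClNOS.
DoU = (2C + 2 + N − H − X)/2 = (2·17 + 2 + 1 − 20 − 1)/2 = 16/2 = 8.
(Structurally: 2 ring(s) + 6 π bond(s) = 8.)

8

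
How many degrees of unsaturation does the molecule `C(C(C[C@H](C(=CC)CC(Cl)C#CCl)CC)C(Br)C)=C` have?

Molecular formula from the SMILES: C16H23BrCl2.
DoU = (2C + 2 + N − H − X)/2 = (2·16 + 2 + 0 − 23 − 3)/2 = 8/2 = 4.
(Structurally: 0 ring(s) + 4 π bond(s) = 4.)

4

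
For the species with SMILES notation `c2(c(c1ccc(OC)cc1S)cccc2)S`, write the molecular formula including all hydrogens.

C13H12OS2

Heavy atoms from the SMILES: 13 C, 1 O, 2 S.
Implicit hydrogens by atom environment:
  7 × C (aromatic): 1 H each → 7
  5 × C (aromatic): no H
  2 × S: 1 H each → 2
  1 × C: 3 H
  1 × O: no H
  Total hydrogens = 12.
Molecular formula: C13H12OS2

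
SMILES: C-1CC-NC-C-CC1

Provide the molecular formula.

C7H15N

Heavy atoms from the SMILES: 7 C, 1 N.
Implicit hydrogens by atom environment:
  7 × C: 2 H each → 14
  1 × N: 1 H
  Total hydrogens = 15.
Molecular formula: C7H15N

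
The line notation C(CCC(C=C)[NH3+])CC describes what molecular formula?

Heavy atoms from the SMILES: 8 C, 1 N.
Implicit hydrogens by atom environment:
  5 × C: 2 H each → 10
  2 × C: 1 H each → 2
  1 × C: 3 H
  1 × N (charge +1): 3 H
  Total hydrogens = 18.
Net charge +1.
Molecular formula: C8H18N+

C8H18N+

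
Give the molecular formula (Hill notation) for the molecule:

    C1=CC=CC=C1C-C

C8H10

Heavy atoms from the SMILES: 8 C.
Implicit hydrogens by atom environment:
  5 × C (aromatic): 1 H each → 5
  1 × C: 3 H
  1 × C: 2 H
  1 × C (aromatic): no H
  Total hydrogens = 10.
Molecular formula: C8H10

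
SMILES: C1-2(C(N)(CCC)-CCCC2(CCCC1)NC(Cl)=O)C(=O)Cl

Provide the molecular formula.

Heavy atoms from the SMILES: 15 C, 2 Cl, 2 N, 2 O.
Implicit hydrogens by atom environment:
  9 × C: 2 H each → 18
  5 × C: no H
  2 × Cl: no H
  2 × O: no H
  1 × C: 3 H
  1 × N: 2 H
  1 × N: 1 H
  Total hydrogens = 24.
Molecular formula: C15H24Cl2N2O2

C15H24Cl2N2O2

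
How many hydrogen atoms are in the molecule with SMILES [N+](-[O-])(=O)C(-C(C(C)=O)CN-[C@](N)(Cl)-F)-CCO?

Hydrogens are implicit in SMILES; fill each atom to its normal valence:
  3 × C: 2 H each → 6
  2 × C: 1 H each → 2
  2 × C: no H
  2 × O: no H
  1 × C: 3 H
  1 × Cl: no H
  1 × F: no H
  1 × N: 2 H
  1 × N: 1 H
  1 × N (charge +1): no H
  1 × O: 1 H
  1 × O (charge -1): no H
  Total hydrogens = 15.

15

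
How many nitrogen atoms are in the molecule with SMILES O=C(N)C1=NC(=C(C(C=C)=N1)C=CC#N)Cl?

The symbol for nitrogen appears 4 times in the SMILES.

4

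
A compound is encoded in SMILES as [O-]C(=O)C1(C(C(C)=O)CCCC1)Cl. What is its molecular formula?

Heavy atoms from the SMILES: 9 C, 1 Cl, 3 O.
Implicit hydrogens by atom environment:
  4 × C: 2 H each → 8
  3 × C: no H
  2 × O: no H
  1 × C: 3 H
  1 × C: 1 H
  1 × Cl: no H
  1 × O (charge -1): no H
  Total hydrogens = 12.
Net charge -1.
Molecular formula: C9H12ClO3-

C9H12ClO3-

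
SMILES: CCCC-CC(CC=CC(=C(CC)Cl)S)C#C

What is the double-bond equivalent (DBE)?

Molecular formula from the SMILES: C15H23ClS.
DoU = (2C + 2 + N − H − X)/2 = (2·15 + 2 + 0 − 23 − 1)/2 = 8/2 = 4.
(Structurally: 0 ring(s) + 4 π bond(s) = 4.)

4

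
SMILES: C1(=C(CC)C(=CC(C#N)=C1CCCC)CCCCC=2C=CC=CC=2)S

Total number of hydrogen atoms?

Hydrogens are implicit in SMILES; fill each atom to its normal valence:
  8 × C: 2 H each → 16
  6 × C (aromatic): 1 H each → 6
  6 × C (aromatic): no H
  2 × C: 3 H each → 6
  1 × C: no H
  1 × N: no H
  1 × S: 1 H
  Total hydrogens = 29.

29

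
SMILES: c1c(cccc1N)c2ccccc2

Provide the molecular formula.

Heavy atoms from the SMILES: 12 C, 1 N.
Implicit hydrogens by atom environment:
  9 × C (aromatic): 1 H each → 9
  3 × C (aromatic): no H
  1 × N: 2 H
  Total hydrogens = 11.
Molecular formula: C12H11N

C12H11N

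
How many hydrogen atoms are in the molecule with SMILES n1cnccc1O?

4

Hydrogens are implicit in SMILES; fill each atom to its normal valence:
  3 × C (aromatic): 1 H each → 3
  2 × N (aromatic): no H
  1 × C (aromatic): no H
  1 × O: 1 H
  Total hydrogens = 4.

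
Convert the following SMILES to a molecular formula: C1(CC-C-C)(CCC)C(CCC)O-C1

Heavy atoms from the SMILES: 13 C, 1 O.
Implicit hydrogens by atom environment:
  8 × C: 2 H each → 16
  3 × C: 3 H each → 9
  1 × C: 1 H
  1 × C: no H
  1 × O: no H
  Total hydrogens = 26.
Molecular formula: C13H26O

C13H26O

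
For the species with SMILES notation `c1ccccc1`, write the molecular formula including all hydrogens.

Heavy atoms from the SMILES: 6 C.
Implicit hydrogens by atom environment:
  6 × C (aromatic): 1 H each → 6
  Total hydrogens = 6.
Molecular formula: C6H6

C6H6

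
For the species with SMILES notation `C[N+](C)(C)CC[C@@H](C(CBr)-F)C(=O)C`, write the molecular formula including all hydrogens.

C10H20BrFNO+

Heavy atoms from the SMILES: 1 Br, 10 C, 1 F, 1 N, 1 O.
Implicit hydrogens by atom environment:
  4 × C: 3 H each → 12
  3 × C: 2 H each → 6
  2 × C: 1 H each → 2
  1 × Br: no H
  1 × C: no H
  1 × F: no H
  1 × N (charge +1): no H
  1 × O: no H
  Total hydrogens = 20.
Net charge +1.
Molecular formula: C10H20BrFNO+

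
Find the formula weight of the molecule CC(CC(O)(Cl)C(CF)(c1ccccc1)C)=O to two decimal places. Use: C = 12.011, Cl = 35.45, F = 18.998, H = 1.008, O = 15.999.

258.72

Molecular formula: C13H16ClFO2.
M = 13×12.011 + 1×35.45 + 1×18.998 + 16×1.008 + 2×15.999 = 258.72 g/mol.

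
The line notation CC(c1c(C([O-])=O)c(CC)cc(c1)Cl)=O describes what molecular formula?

C11H10ClO3-

Heavy atoms from the SMILES: 11 C, 1 Cl, 3 O.
Implicit hydrogens by atom environment:
  4 × C (aromatic): no H
  2 × C: 3 H each → 6
  2 × C (aromatic): 1 H each → 2
  2 × C: no H
  2 × O: no H
  1 × C: 2 H
  1 × Cl: no H
  1 × O (charge -1): no H
  Total hydrogens = 10.
Net charge -1.
Molecular formula: C11H10ClO3-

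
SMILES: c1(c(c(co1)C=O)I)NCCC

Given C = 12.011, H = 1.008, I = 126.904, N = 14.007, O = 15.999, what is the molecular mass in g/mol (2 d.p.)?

279.08

Molecular formula: C8H10INO2.
M = 8×12.011 + 10×1.008 + 1×126.904 + 1×14.007 + 2×15.999 = 279.08 g/mol.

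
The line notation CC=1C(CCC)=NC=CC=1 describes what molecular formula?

C9H13N

Heavy atoms from the SMILES: 9 C, 1 N.
Implicit hydrogens by atom environment:
  3 × C (aromatic): 1 H each → 3
  2 × C: 3 H each → 6
  2 × C: 2 H each → 4
  2 × C (aromatic): no H
  1 × N (aromatic): no H
  Total hydrogens = 13.
Molecular formula: C9H13N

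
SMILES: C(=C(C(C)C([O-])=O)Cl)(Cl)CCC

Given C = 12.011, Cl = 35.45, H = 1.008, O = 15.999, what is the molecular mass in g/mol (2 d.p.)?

Molecular formula: C8H11Cl2O2-.
M = 8×12.011 + 2×35.45 + 11×1.008 + 2×15.999 = 210.07 g/mol.

210.07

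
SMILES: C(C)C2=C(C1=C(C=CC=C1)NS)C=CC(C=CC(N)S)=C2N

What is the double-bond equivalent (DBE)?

9

Molecular formula from the SMILES: C17H21N3S2.
DoU = (2C + 2 + N − H − X)/2 = (2·17 + 2 + 3 − 21 − 0)/2 = 18/2 = 9.
(Structurally: 2 ring(s) + 7 π bond(s) = 9.)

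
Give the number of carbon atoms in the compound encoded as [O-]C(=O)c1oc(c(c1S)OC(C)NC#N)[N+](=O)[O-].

8

The symbol for carbon appears 8 times in the SMILES. Lowercase c denotes aromatic carbon and counts toward C.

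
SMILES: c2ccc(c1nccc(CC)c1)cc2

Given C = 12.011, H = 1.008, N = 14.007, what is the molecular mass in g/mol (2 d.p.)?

Molecular formula: C13H13N.
M = 13×12.011 + 13×1.008 + 1×14.007 = 183.25 g/mol.

183.25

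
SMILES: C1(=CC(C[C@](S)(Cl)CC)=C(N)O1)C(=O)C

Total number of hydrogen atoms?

Hydrogens are implicit in SMILES; fill each atom to its normal valence:
  3 × C (aromatic): no H
  2 × C: 3 H each → 6
  2 × C: 2 H each → 4
  2 × C: no H
  1 × C (aromatic): 1 H
  1 × Cl: no H
  1 × N: 2 H
  1 × O (aromatic): no H
  1 × O: no H
  1 × S: 1 H
  Total hydrogens = 14.

14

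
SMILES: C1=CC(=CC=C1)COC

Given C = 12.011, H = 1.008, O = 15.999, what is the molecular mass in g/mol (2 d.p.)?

122.17

Molecular formula: C8H10O.
M = 8×12.011 + 10×1.008 + 1×15.999 = 122.17 g/mol.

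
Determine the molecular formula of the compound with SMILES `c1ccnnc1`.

C4H4N2

Heavy atoms from the SMILES: 4 C, 2 N.
Implicit hydrogens by atom environment:
  4 × C (aromatic): 1 H each → 4
  2 × N (aromatic): no H
  Total hydrogens = 4.
Molecular formula: C4H4N2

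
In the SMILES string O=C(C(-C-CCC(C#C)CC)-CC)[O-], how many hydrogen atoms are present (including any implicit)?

Hydrogens are implicit in SMILES; fill each atom to its normal valence:
  5 × C: 2 H each → 10
  3 × C: 1 H each → 3
  2 × C: 3 H each → 6
  2 × C: no H
  1 × O: no H
  1 × O (charge -1): no H
  Total hydrogens = 19.

19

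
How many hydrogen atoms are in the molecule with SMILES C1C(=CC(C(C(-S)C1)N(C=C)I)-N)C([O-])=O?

Hydrogens are implicit in SMILES; fill each atom to its normal valence:
  5 × C: 1 H each → 5
  3 × C: 2 H each → 6
  2 × C: no H
  1 × I: no H
  1 × N: 2 H
  1 × N: no H
  1 × O: no H
  1 × O (charge -1): no H
  1 × S: 1 H
  Total hydrogens = 14.

14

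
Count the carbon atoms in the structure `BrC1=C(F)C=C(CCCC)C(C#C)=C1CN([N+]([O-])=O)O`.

The symbol for carbon appears 13 times in the SMILES.

13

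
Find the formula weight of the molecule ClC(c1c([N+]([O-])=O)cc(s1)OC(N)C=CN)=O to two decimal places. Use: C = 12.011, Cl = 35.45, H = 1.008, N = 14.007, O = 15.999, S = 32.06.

277.68

Molecular formula: C8H8ClN3O4S.
M = 8×12.011 + 1×35.45 + 8×1.008 + 3×14.007 + 4×15.999 + 1×32.06 = 277.68 g/mol.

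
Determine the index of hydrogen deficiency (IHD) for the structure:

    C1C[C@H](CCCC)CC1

Molecular formula from the SMILES: C9H18.
DoU = (2C + 2 + N − H − X)/2 = (2·9 + 2 + 0 − 18 − 0)/2 = 2/2 = 1.
(Structurally: 1 ring(s) + 0 π bond(s) = 1.)

1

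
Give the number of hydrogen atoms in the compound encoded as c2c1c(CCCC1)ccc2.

12

Hydrogens are implicit in SMILES; fill each atom to its normal valence:
  4 × C: 2 H each → 8
  4 × C (aromatic): 1 H each → 4
  2 × C (aromatic): no H
  Total hydrogens = 12.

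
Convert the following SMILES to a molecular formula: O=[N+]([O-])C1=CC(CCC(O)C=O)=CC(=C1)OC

Heavy atoms from the SMILES: 11 C, 1 N, 5 O.
Implicit hydrogens by atom environment:
  3 × C (aromatic): 1 H each → 3
  3 × C (aromatic): no H
  3 × O: no H
  2 × C: 2 H each → 4
  2 × C: 1 H each → 2
  1 × C: 3 H
  1 × N (charge +1): no H
  1 × O: 1 H
  1 × O (charge -1): no H
  Total hydrogens = 13.
Molecular formula: C11H13NO5

C11H13NO5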